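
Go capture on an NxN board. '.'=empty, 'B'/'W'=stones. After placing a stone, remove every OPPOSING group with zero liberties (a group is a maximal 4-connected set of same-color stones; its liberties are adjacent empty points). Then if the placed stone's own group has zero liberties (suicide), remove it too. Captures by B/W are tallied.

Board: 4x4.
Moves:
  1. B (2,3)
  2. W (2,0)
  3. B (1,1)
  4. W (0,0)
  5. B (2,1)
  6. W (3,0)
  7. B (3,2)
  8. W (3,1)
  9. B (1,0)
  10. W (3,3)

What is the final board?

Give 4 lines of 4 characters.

Move 1: B@(2,3) -> caps B=0 W=0
Move 2: W@(2,0) -> caps B=0 W=0
Move 3: B@(1,1) -> caps B=0 W=0
Move 4: W@(0,0) -> caps B=0 W=0
Move 5: B@(2,1) -> caps B=0 W=0
Move 6: W@(3,0) -> caps B=0 W=0
Move 7: B@(3,2) -> caps B=0 W=0
Move 8: W@(3,1) -> caps B=0 W=0
Move 9: B@(1,0) -> caps B=3 W=0
Move 10: W@(3,3) -> caps B=3 W=0

Answer: W...
BB..
.B.B
..B.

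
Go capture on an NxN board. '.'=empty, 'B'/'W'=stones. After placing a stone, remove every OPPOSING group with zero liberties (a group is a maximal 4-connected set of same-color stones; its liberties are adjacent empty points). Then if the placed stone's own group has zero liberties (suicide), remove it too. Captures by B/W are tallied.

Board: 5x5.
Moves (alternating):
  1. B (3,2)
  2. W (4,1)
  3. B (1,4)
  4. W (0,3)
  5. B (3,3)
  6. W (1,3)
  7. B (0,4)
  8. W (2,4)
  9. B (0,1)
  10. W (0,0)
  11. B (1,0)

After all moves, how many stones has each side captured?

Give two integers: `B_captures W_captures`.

Answer: 1 2

Derivation:
Move 1: B@(3,2) -> caps B=0 W=0
Move 2: W@(4,1) -> caps B=0 W=0
Move 3: B@(1,4) -> caps B=0 W=0
Move 4: W@(0,3) -> caps B=0 W=0
Move 5: B@(3,3) -> caps B=0 W=0
Move 6: W@(1,3) -> caps B=0 W=0
Move 7: B@(0,4) -> caps B=0 W=0
Move 8: W@(2,4) -> caps B=0 W=2
Move 9: B@(0,1) -> caps B=0 W=2
Move 10: W@(0,0) -> caps B=0 W=2
Move 11: B@(1,0) -> caps B=1 W=2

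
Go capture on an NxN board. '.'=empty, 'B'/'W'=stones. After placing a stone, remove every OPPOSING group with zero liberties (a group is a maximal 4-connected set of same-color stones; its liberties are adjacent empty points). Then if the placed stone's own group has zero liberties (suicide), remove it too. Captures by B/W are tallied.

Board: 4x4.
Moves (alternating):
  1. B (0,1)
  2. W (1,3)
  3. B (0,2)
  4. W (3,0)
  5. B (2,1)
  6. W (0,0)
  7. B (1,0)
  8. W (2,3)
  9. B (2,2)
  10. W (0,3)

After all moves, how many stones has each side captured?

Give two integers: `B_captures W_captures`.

Move 1: B@(0,1) -> caps B=0 W=0
Move 2: W@(1,3) -> caps B=0 W=0
Move 3: B@(0,2) -> caps B=0 W=0
Move 4: W@(3,0) -> caps B=0 W=0
Move 5: B@(2,1) -> caps B=0 W=0
Move 6: W@(0,0) -> caps B=0 W=0
Move 7: B@(1,0) -> caps B=1 W=0
Move 8: W@(2,3) -> caps B=1 W=0
Move 9: B@(2,2) -> caps B=1 W=0
Move 10: W@(0,3) -> caps B=1 W=0

Answer: 1 0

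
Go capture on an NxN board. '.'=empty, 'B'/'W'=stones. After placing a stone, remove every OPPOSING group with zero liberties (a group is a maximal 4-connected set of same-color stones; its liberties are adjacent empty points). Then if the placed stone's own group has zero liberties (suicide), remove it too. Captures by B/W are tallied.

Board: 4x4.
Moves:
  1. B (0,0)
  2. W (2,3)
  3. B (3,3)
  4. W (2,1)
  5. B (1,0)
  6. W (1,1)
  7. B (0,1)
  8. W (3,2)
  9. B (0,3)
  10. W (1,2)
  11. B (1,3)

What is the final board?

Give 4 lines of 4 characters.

Move 1: B@(0,0) -> caps B=0 W=0
Move 2: W@(2,3) -> caps B=0 W=0
Move 3: B@(3,3) -> caps B=0 W=0
Move 4: W@(2,1) -> caps B=0 W=0
Move 5: B@(1,0) -> caps B=0 W=0
Move 6: W@(1,1) -> caps B=0 W=0
Move 7: B@(0,1) -> caps B=0 W=0
Move 8: W@(3,2) -> caps B=0 W=1
Move 9: B@(0,3) -> caps B=0 W=1
Move 10: W@(1,2) -> caps B=0 W=1
Move 11: B@(1,3) -> caps B=0 W=1

Answer: BB.B
BWWB
.W.W
..W.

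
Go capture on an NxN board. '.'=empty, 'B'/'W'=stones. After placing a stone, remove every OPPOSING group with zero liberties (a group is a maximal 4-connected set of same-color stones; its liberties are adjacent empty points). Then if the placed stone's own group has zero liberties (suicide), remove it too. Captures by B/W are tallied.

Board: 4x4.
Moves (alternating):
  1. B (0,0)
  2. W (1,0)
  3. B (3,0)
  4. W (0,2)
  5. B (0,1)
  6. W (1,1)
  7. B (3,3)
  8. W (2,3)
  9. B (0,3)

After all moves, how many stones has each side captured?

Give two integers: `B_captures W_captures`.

Move 1: B@(0,0) -> caps B=0 W=0
Move 2: W@(1,0) -> caps B=0 W=0
Move 3: B@(3,0) -> caps B=0 W=0
Move 4: W@(0,2) -> caps B=0 W=0
Move 5: B@(0,1) -> caps B=0 W=0
Move 6: W@(1,1) -> caps B=0 W=2
Move 7: B@(3,3) -> caps B=0 W=2
Move 8: W@(2,3) -> caps B=0 W=2
Move 9: B@(0,3) -> caps B=0 W=2

Answer: 0 2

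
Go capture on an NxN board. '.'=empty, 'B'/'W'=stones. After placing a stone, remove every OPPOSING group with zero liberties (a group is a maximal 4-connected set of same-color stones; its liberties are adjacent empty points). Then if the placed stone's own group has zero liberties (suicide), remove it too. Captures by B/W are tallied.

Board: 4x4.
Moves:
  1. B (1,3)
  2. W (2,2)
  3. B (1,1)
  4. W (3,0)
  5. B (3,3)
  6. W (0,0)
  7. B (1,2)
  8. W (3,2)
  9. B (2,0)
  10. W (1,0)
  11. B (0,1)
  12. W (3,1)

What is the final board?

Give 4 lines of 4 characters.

Answer: .B..
.BBB
B.W.
WWWB

Derivation:
Move 1: B@(1,3) -> caps B=0 W=0
Move 2: W@(2,2) -> caps B=0 W=0
Move 3: B@(1,1) -> caps B=0 W=0
Move 4: W@(3,0) -> caps B=0 W=0
Move 5: B@(3,3) -> caps B=0 W=0
Move 6: W@(0,0) -> caps B=0 W=0
Move 7: B@(1,2) -> caps B=0 W=0
Move 8: W@(3,2) -> caps B=0 W=0
Move 9: B@(2,0) -> caps B=0 W=0
Move 10: W@(1,0) -> caps B=0 W=0
Move 11: B@(0,1) -> caps B=2 W=0
Move 12: W@(3,1) -> caps B=2 W=0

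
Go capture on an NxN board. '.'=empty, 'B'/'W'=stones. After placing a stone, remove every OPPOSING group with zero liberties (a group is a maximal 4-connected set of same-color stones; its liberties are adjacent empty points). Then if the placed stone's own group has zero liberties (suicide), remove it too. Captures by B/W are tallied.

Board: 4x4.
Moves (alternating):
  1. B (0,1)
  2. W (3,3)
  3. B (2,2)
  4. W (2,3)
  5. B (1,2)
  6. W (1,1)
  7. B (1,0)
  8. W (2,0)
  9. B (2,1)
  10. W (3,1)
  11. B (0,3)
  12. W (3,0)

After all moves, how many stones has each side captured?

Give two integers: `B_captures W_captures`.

Answer: 1 0

Derivation:
Move 1: B@(0,1) -> caps B=0 W=0
Move 2: W@(3,3) -> caps B=0 W=0
Move 3: B@(2,2) -> caps B=0 W=0
Move 4: W@(2,3) -> caps B=0 W=0
Move 5: B@(1,2) -> caps B=0 W=0
Move 6: W@(1,1) -> caps B=0 W=0
Move 7: B@(1,0) -> caps B=0 W=0
Move 8: W@(2,0) -> caps B=0 W=0
Move 9: B@(2,1) -> caps B=1 W=0
Move 10: W@(3,1) -> caps B=1 W=0
Move 11: B@(0,3) -> caps B=1 W=0
Move 12: W@(3,0) -> caps B=1 W=0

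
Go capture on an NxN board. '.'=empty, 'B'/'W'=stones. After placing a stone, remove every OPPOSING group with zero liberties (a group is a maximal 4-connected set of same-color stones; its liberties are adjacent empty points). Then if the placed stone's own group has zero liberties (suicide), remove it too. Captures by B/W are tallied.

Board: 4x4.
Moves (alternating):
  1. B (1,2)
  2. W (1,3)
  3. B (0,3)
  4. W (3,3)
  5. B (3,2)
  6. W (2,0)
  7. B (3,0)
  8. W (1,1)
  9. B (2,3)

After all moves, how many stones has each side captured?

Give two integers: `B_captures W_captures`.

Move 1: B@(1,2) -> caps B=0 W=0
Move 2: W@(1,3) -> caps B=0 W=0
Move 3: B@(0,3) -> caps B=0 W=0
Move 4: W@(3,3) -> caps B=0 W=0
Move 5: B@(3,2) -> caps B=0 W=0
Move 6: W@(2,0) -> caps B=0 W=0
Move 7: B@(3,0) -> caps B=0 W=0
Move 8: W@(1,1) -> caps B=0 W=0
Move 9: B@(2,3) -> caps B=2 W=0

Answer: 2 0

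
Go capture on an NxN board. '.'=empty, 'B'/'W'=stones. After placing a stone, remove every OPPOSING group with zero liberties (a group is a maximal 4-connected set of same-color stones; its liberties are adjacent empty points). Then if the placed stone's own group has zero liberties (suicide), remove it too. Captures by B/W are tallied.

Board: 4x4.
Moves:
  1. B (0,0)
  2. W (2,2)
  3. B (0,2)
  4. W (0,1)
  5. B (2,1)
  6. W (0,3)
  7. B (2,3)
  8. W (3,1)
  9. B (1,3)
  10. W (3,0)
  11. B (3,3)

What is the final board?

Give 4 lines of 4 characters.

Answer: BWB.
...B
.BWB
WW.B

Derivation:
Move 1: B@(0,0) -> caps B=0 W=0
Move 2: W@(2,2) -> caps B=0 W=0
Move 3: B@(0,2) -> caps B=0 W=0
Move 4: W@(0,1) -> caps B=0 W=0
Move 5: B@(2,1) -> caps B=0 W=0
Move 6: W@(0,3) -> caps B=0 W=0
Move 7: B@(2,3) -> caps B=0 W=0
Move 8: W@(3,1) -> caps B=0 W=0
Move 9: B@(1,3) -> caps B=1 W=0
Move 10: W@(3,0) -> caps B=1 W=0
Move 11: B@(3,3) -> caps B=1 W=0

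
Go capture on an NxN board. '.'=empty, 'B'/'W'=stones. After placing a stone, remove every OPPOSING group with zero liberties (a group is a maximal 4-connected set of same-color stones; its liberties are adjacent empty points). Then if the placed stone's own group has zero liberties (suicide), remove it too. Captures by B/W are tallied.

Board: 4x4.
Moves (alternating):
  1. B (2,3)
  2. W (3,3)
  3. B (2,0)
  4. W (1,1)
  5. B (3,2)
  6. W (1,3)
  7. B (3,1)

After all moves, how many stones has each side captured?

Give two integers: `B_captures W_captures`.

Move 1: B@(2,3) -> caps B=0 W=0
Move 2: W@(3,3) -> caps B=0 W=0
Move 3: B@(2,0) -> caps B=0 W=0
Move 4: W@(1,1) -> caps B=0 W=0
Move 5: B@(3,2) -> caps B=1 W=0
Move 6: W@(1,3) -> caps B=1 W=0
Move 7: B@(3,1) -> caps B=1 W=0

Answer: 1 0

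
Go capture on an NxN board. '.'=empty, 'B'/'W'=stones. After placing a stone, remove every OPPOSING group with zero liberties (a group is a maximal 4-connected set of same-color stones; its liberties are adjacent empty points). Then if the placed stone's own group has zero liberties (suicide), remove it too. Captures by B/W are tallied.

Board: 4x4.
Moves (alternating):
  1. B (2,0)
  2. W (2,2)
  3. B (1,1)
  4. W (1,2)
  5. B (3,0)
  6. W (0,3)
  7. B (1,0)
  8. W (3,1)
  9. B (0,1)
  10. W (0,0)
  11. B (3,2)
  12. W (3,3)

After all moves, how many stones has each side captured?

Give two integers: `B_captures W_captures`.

Answer: 0 1

Derivation:
Move 1: B@(2,0) -> caps B=0 W=0
Move 2: W@(2,2) -> caps B=0 W=0
Move 3: B@(1,1) -> caps B=0 W=0
Move 4: W@(1,2) -> caps B=0 W=0
Move 5: B@(3,0) -> caps B=0 W=0
Move 6: W@(0,3) -> caps B=0 W=0
Move 7: B@(1,0) -> caps B=0 W=0
Move 8: W@(3,1) -> caps B=0 W=0
Move 9: B@(0,1) -> caps B=0 W=0
Move 10: W@(0,0) -> caps B=0 W=0
Move 11: B@(3,2) -> caps B=0 W=0
Move 12: W@(3,3) -> caps B=0 W=1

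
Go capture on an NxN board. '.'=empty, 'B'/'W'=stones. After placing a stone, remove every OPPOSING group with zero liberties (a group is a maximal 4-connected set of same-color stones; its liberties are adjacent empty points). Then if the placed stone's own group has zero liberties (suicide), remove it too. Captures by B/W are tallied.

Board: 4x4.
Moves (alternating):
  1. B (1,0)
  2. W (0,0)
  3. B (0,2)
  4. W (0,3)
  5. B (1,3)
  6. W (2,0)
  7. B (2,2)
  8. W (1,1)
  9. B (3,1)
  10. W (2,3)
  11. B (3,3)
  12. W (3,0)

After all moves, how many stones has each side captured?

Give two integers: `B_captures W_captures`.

Answer: 2 1

Derivation:
Move 1: B@(1,0) -> caps B=0 W=0
Move 2: W@(0,0) -> caps B=0 W=0
Move 3: B@(0,2) -> caps B=0 W=0
Move 4: W@(0,3) -> caps B=0 W=0
Move 5: B@(1,3) -> caps B=1 W=0
Move 6: W@(2,0) -> caps B=1 W=0
Move 7: B@(2,2) -> caps B=1 W=0
Move 8: W@(1,1) -> caps B=1 W=1
Move 9: B@(3,1) -> caps B=1 W=1
Move 10: W@(2,3) -> caps B=1 W=1
Move 11: B@(3,3) -> caps B=2 W=1
Move 12: W@(3,0) -> caps B=2 W=1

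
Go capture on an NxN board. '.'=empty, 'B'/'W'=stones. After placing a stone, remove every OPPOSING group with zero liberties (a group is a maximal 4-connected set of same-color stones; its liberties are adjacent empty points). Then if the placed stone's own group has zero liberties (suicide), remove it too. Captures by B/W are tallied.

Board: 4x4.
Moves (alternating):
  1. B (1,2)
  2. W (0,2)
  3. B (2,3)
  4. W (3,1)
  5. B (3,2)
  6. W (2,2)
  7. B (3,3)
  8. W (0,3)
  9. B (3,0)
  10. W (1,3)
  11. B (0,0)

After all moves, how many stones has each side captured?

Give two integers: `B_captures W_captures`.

Answer: 0 3

Derivation:
Move 1: B@(1,2) -> caps B=0 W=0
Move 2: W@(0,2) -> caps B=0 W=0
Move 3: B@(2,3) -> caps B=0 W=0
Move 4: W@(3,1) -> caps B=0 W=0
Move 5: B@(3,2) -> caps B=0 W=0
Move 6: W@(2,2) -> caps B=0 W=0
Move 7: B@(3,3) -> caps B=0 W=0
Move 8: W@(0,3) -> caps B=0 W=0
Move 9: B@(3,0) -> caps B=0 W=0
Move 10: W@(1,3) -> caps B=0 W=3
Move 11: B@(0,0) -> caps B=0 W=3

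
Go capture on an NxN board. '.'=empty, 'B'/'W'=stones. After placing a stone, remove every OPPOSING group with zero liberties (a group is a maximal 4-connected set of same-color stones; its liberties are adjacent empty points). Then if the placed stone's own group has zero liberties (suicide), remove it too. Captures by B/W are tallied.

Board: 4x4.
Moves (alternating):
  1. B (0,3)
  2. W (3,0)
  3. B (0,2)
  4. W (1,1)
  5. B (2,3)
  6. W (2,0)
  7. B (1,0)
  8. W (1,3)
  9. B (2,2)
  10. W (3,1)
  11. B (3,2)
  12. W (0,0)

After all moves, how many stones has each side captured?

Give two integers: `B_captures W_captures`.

Move 1: B@(0,3) -> caps B=0 W=0
Move 2: W@(3,0) -> caps B=0 W=0
Move 3: B@(0,2) -> caps B=0 W=0
Move 4: W@(1,1) -> caps B=0 W=0
Move 5: B@(2,3) -> caps B=0 W=0
Move 6: W@(2,0) -> caps B=0 W=0
Move 7: B@(1,0) -> caps B=0 W=0
Move 8: W@(1,3) -> caps B=0 W=0
Move 9: B@(2,2) -> caps B=0 W=0
Move 10: W@(3,1) -> caps B=0 W=0
Move 11: B@(3,2) -> caps B=0 W=0
Move 12: W@(0,0) -> caps B=0 W=1

Answer: 0 1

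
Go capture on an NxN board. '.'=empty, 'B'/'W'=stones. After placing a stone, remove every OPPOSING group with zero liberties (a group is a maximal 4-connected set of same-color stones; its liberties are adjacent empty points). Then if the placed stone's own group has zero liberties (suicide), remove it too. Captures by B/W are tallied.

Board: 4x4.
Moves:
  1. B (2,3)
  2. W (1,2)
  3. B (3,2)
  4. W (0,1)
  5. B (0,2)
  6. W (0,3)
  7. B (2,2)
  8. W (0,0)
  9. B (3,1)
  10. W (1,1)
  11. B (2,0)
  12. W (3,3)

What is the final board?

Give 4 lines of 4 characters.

Answer: WW.W
.WW.
B.BB
.BB.

Derivation:
Move 1: B@(2,3) -> caps B=0 W=0
Move 2: W@(1,2) -> caps B=0 W=0
Move 3: B@(3,2) -> caps B=0 W=0
Move 4: W@(0,1) -> caps B=0 W=0
Move 5: B@(0,2) -> caps B=0 W=0
Move 6: W@(0,3) -> caps B=0 W=1
Move 7: B@(2,2) -> caps B=0 W=1
Move 8: W@(0,0) -> caps B=0 W=1
Move 9: B@(3,1) -> caps B=0 W=1
Move 10: W@(1,1) -> caps B=0 W=1
Move 11: B@(2,0) -> caps B=0 W=1
Move 12: W@(3,3) -> caps B=0 W=1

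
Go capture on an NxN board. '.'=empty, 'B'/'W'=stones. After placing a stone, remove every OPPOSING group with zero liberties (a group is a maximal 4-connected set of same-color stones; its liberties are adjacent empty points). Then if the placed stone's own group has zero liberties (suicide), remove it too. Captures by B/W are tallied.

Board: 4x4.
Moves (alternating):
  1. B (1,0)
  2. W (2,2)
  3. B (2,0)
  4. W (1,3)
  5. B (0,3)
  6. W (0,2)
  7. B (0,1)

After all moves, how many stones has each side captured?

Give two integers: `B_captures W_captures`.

Answer: 0 1

Derivation:
Move 1: B@(1,0) -> caps B=0 W=0
Move 2: W@(2,2) -> caps B=0 W=0
Move 3: B@(2,0) -> caps B=0 W=0
Move 4: W@(1,3) -> caps B=0 W=0
Move 5: B@(0,3) -> caps B=0 W=0
Move 6: W@(0,2) -> caps B=0 W=1
Move 7: B@(0,1) -> caps B=0 W=1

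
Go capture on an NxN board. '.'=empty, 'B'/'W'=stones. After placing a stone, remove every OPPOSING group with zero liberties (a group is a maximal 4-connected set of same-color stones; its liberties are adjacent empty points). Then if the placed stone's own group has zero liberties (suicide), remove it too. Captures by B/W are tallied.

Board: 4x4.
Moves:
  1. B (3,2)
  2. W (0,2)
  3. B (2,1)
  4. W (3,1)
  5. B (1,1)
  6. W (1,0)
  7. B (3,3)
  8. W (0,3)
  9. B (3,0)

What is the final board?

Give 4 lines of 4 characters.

Answer: ..WW
WB..
.B..
B.BB

Derivation:
Move 1: B@(3,2) -> caps B=0 W=0
Move 2: W@(0,2) -> caps B=0 W=0
Move 3: B@(2,1) -> caps B=0 W=0
Move 4: W@(3,1) -> caps B=0 W=0
Move 5: B@(1,1) -> caps B=0 W=0
Move 6: W@(1,0) -> caps B=0 W=0
Move 7: B@(3,3) -> caps B=0 W=0
Move 8: W@(0,3) -> caps B=0 W=0
Move 9: B@(3,0) -> caps B=1 W=0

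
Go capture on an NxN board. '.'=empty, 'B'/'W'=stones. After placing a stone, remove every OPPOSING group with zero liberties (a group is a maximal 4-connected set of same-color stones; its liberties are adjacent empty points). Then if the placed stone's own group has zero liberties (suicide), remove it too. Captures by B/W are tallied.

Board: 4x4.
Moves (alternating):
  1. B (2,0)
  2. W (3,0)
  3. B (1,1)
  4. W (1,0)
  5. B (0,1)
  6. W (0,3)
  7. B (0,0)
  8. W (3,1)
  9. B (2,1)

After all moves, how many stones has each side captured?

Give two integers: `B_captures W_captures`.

Answer: 1 0

Derivation:
Move 1: B@(2,0) -> caps B=0 W=0
Move 2: W@(3,0) -> caps B=0 W=0
Move 3: B@(1,1) -> caps B=0 W=0
Move 4: W@(1,0) -> caps B=0 W=0
Move 5: B@(0,1) -> caps B=0 W=0
Move 6: W@(0,3) -> caps B=0 W=0
Move 7: B@(0,0) -> caps B=1 W=0
Move 8: W@(3,1) -> caps B=1 W=0
Move 9: B@(2,1) -> caps B=1 W=0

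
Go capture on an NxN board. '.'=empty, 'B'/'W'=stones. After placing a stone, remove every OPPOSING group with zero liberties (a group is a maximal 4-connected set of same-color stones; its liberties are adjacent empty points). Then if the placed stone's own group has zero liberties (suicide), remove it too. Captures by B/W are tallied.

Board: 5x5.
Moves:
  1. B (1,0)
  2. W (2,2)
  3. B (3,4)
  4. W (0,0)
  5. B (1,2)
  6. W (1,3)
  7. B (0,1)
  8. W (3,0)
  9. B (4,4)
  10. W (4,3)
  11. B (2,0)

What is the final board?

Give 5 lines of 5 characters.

Move 1: B@(1,0) -> caps B=0 W=0
Move 2: W@(2,2) -> caps B=0 W=0
Move 3: B@(3,4) -> caps B=0 W=0
Move 4: W@(0,0) -> caps B=0 W=0
Move 5: B@(1,2) -> caps B=0 W=0
Move 6: W@(1,3) -> caps B=0 W=0
Move 7: B@(0,1) -> caps B=1 W=0
Move 8: W@(3,0) -> caps B=1 W=0
Move 9: B@(4,4) -> caps B=1 W=0
Move 10: W@(4,3) -> caps B=1 W=0
Move 11: B@(2,0) -> caps B=1 W=0

Answer: .B...
B.BW.
B.W..
W...B
...WB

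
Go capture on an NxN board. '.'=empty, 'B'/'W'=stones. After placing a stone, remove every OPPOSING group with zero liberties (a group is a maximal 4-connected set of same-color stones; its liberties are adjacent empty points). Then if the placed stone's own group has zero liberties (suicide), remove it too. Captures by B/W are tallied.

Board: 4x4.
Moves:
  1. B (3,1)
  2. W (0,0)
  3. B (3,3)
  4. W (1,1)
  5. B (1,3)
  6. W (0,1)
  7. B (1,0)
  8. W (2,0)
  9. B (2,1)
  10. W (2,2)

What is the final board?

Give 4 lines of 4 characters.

Answer: WW..
.W.B
WBW.
.B.B

Derivation:
Move 1: B@(3,1) -> caps B=0 W=0
Move 2: W@(0,0) -> caps B=0 W=0
Move 3: B@(3,3) -> caps B=0 W=0
Move 4: W@(1,1) -> caps B=0 W=0
Move 5: B@(1,3) -> caps B=0 W=0
Move 6: W@(0,1) -> caps B=0 W=0
Move 7: B@(1,0) -> caps B=0 W=0
Move 8: W@(2,0) -> caps B=0 W=1
Move 9: B@(2,1) -> caps B=0 W=1
Move 10: W@(2,2) -> caps B=0 W=1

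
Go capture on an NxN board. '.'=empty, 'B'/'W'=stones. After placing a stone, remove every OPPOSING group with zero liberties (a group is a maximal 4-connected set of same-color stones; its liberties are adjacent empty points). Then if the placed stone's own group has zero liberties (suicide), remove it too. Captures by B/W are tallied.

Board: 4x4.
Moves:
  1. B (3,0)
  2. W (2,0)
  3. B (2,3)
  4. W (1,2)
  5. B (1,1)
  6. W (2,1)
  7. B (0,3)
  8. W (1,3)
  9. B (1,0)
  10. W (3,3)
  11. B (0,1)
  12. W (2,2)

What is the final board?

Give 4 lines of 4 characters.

Answer: .B.B
BBWW
WWW.
B..W

Derivation:
Move 1: B@(3,0) -> caps B=0 W=0
Move 2: W@(2,0) -> caps B=0 W=0
Move 3: B@(2,3) -> caps B=0 W=0
Move 4: W@(1,2) -> caps B=0 W=0
Move 5: B@(1,1) -> caps B=0 W=0
Move 6: W@(2,1) -> caps B=0 W=0
Move 7: B@(0,3) -> caps B=0 W=0
Move 8: W@(1,3) -> caps B=0 W=0
Move 9: B@(1,0) -> caps B=0 W=0
Move 10: W@(3,3) -> caps B=0 W=0
Move 11: B@(0,1) -> caps B=0 W=0
Move 12: W@(2,2) -> caps B=0 W=1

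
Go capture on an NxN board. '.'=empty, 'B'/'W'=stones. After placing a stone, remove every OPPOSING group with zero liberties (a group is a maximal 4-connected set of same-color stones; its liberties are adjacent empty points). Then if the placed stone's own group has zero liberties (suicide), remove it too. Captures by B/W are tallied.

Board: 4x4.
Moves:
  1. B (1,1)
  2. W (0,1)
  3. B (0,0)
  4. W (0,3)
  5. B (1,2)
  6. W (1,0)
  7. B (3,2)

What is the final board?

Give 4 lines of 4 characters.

Move 1: B@(1,1) -> caps B=0 W=0
Move 2: W@(0,1) -> caps B=0 W=0
Move 3: B@(0,0) -> caps B=0 W=0
Move 4: W@(0,3) -> caps B=0 W=0
Move 5: B@(1,2) -> caps B=0 W=0
Move 6: W@(1,0) -> caps B=0 W=1
Move 7: B@(3,2) -> caps B=0 W=1

Answer: .W.W
WBB.
....
..B.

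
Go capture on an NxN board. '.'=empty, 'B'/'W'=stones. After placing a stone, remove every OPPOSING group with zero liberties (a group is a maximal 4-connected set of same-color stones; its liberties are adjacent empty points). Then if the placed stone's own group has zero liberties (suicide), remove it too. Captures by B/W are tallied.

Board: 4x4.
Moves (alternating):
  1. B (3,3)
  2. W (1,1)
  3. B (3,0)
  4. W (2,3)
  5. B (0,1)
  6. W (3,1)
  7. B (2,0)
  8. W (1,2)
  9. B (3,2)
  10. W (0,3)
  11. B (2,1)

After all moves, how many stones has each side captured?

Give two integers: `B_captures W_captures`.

Move 1: B@(3,3) -> caps B=0 W=0
Move 2: W@(1,1) -> caps B=0 W=0
Move 3: B@(3,0) -> caps B=0 W=0
Move 4: W@(2,3) -> caps B=0 W=0
Move 5: B@(0,1) -> caps B=0 W=0
Move 6: W@(3,1) -> caps B=0 W=0
Move 7: B@(2,0) -> caps B=0 W=0
Move 8: W@(1,2) -> caps B=0 W=0
Move 9: B@(3,2) -> caps B=0 W=0
Move 10: W@(0,3) -> caps B=0 W=0
Move 11: B@(2,1) -> caps B=1 W=0

Answer: 1 0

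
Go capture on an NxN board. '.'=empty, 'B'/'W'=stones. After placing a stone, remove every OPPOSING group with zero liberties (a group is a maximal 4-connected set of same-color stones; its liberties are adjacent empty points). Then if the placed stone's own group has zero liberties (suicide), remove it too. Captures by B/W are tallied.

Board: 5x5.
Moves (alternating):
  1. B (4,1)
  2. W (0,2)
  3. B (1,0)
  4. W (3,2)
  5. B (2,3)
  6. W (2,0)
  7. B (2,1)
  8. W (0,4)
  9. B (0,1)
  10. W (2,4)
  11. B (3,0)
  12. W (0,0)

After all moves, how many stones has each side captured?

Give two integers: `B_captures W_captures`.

Answer: 1 0

Derivation:
Move 1: B@(4,1) -> caps B=0 W=0
Move 2: W@(0,2) -> caps B=0 W=0
Move 3: B@(1,0) -> caps B=0 W=0
Move 4: W@(3,2) -> caps B=0 W=0
Move 5: B@(2,3) -> caps B=0 W=0
Move 6: W@(2,0) -> caps B=0 W=0
Move 7: B@(2,1) -> caps B=0 W=0
Move 8: W@(0,4) -> caps B=0 W=0
Move 9: B@(0,1) -> caps B=0 W=0
Move 10: W@(2,4) -> caps B=0 W=0
Move 11: B@(3,0) -> caps B=1 W=0
Move 12: W@(0,0) -> caps B=1 W=0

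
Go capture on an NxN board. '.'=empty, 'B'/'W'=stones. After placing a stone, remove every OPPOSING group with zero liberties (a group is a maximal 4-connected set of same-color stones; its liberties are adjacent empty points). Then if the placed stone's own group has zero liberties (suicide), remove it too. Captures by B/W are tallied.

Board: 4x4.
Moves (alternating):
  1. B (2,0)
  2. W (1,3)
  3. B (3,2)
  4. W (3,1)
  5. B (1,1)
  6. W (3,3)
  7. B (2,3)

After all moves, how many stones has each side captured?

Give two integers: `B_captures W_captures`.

Move 1: B@(2,0) -> caps B=0 W=0
Move 2: W@(1,3) -> caps B=0 W=0
Move 3: B@(3,2) -> caps B=0 W=0
Move 4: W@(3,1) -> caps B=0 W=0
Move 5: B@(1,1) -> caps B=0 W=0
Move 6: W@(3,3) -> caps B=0 W=0
Move 7: B@(2,3) -> caps B=1 W=0

Answer: 1 0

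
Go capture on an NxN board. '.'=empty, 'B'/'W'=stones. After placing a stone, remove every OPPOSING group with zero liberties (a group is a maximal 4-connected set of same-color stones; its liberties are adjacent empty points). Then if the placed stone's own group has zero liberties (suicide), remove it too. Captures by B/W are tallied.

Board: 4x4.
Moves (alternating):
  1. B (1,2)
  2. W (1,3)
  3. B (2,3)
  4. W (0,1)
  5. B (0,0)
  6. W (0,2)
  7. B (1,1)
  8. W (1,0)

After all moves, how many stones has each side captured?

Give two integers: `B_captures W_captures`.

Move 1: B@(1,2) -> caps B=0 W=0
Move 2: W@(1,3) -> caps B=0 W=0
Move 3: B@(2,3) -> caps B=0 W=0
Move 4: W@(0,1) -> caps B=0 W=0
Move 5: B@(0,0) -> caps B=0 W=0
Move 6: W@(0,2) -> caps B=0 W=0
Move 7: B@(1,1) -> caps B=0 W=0
Move 8: W@(1,0) -> caps B=0 W=1

Answer: 0 1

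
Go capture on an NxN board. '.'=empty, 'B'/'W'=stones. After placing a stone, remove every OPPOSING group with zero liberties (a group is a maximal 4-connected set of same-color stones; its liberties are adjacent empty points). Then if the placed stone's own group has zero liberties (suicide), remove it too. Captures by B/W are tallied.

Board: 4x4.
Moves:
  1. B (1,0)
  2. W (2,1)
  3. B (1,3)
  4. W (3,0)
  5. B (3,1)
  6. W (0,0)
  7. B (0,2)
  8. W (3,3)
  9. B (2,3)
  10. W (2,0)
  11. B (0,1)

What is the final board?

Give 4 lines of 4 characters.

Move 1: B@(1,0) -> caps B=0 W=0
Move 2: W@(2,1) -> caps B=0 W=0
Move 3: B@(1,3) -> caps B=0 W=0
Move 4: W@(3,0) -> caps B=0 W=0
Move 5: B@(3,1) -> caps B=0 W=0
Move 6: W@(0,0) -> caps B=0 W=0
Move 7: B@(0,2) -> caps B=0 W=0
Move 8: W@(3,3) -> caps B=0 W=0
Move 9: B@(2,3) -> caps B=0 W=0
Move 10: W@(2,0) -> caps B=0 W=0
Move 11: B@(0,1) -> caps B=1 W=0

Answer: .BB.
B..B
WW.B
WB.W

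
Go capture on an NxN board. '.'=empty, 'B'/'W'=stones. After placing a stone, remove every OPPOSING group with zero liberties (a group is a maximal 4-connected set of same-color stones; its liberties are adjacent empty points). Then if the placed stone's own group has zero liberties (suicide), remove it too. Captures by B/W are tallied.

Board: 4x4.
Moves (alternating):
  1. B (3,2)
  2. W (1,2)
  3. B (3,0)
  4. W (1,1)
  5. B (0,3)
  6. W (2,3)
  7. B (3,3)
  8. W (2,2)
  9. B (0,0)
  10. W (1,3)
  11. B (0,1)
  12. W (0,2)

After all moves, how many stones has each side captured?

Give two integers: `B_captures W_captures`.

Answer: 0 1

Derivation:
Move 1: B@(3,2) -> caps B=0 W=0
Move 2: W@(1,2) -> caps B=0 W=0
Move 3: B@(3,0) -> caps B=0 W=0
Move 4: W@(1,1) -> caps B=0 W=0
Move 5: B@(0,3) -> caps B=0 W=0
Move 6: W@(2,3) -> caps B=0 W=0
Move 7: B@(3,3) -> caps B=0 W=0
Move 8: W@(2,2) -> caps B=0 W=0
Move 9: B@(0,0) -> caps B=0 W=0
Move 10: W@(1,3) -> caps B=0 W=0
Move 11: B@(0,1) -> caps B=0 W=0
Move 12: W@(0,2) -> caps B=0 W=1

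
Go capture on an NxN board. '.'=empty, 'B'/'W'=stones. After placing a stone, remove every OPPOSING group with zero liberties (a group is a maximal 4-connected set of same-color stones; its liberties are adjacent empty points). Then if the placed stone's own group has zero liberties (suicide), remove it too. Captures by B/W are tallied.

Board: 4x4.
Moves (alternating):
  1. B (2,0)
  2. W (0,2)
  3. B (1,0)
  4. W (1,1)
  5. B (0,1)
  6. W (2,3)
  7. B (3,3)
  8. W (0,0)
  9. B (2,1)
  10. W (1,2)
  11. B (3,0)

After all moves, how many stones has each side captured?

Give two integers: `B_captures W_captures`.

Answer: 0 1

Derivation:
Move 1: B@(2,0) -> caps B=0 W=0
Move 2: W@(0,2) -> caps B=0 W=0
Move 3: B@(1,0) -> caps B=0 W=0
Move 4: W@(1,1) -> caps B=0 W=0
Move 5: B@(0,1) -> caps B=0 W=0
Move 6: W@(2,3) -> caps B=0 W=0
Move 7: B@(3,3) -> caps B=0 W=0
Move 8: W@(0,0) -> caps B=0 W=1
Move 9: B@(2,1) -> caps B=0 W=1
Move 10: W@(1,2) -> caps B=0 W=1
Move 11: B@(3,0) -> caps B=0 W=1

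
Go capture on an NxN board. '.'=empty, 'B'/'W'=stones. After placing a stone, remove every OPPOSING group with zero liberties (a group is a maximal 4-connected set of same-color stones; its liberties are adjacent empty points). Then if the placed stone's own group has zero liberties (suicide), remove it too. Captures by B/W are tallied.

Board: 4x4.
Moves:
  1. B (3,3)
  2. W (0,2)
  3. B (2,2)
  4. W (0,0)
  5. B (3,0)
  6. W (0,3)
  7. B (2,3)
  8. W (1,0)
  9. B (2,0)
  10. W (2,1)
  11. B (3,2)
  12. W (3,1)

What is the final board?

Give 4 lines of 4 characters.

Answer: W.WW
W...
.WBB
.WBB

Derivation:
Move 1: B@(3,3) -> caps B=0 W=0
Move 2: W@(0,2) -> caps B=0 W=0
Move 3: B@(2,2) -> caps B=0 W=0
Move 4: W@(0,0) -> caps B=0 W=0
Move 5: B@(3,0) -> caps B=0 W=0
Move 6: W@(0,3) -> caps B=0 W=0
Move 7: B@(2,3) -> caps B=0 W=0
Move 8: W@(1,0) -> caps B=0 W=0
Move 9: B@(2,0) -> caps B=0 W=0
Move 10: W@(2,1) -> caps B=0 W=0
Move 11: B@(3,2) -> caps B=0 W=0
Move 12: W@(3,1) -> caps B=0 W=2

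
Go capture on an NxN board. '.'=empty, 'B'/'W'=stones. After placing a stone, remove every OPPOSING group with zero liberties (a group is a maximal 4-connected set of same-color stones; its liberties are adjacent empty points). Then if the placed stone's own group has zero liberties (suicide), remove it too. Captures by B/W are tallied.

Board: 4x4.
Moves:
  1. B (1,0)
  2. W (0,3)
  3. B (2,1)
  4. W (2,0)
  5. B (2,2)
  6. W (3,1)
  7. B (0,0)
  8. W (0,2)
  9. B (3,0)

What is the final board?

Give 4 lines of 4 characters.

Move 1: B@(1,0) -> caps B=0 W=0
Move 2: W@(0,3) -> caps B=0 W=0
Move 3: B@(2,1) -> caps B=0 W=0
Move 4: W@(2,0) -> caps B=0 W=0
Move 5: B@(2,2) -> caps B=0 W=0
Move 6: W@(3,1) -> caps B=0 W=0
Move 7: B@(0,0) -> caps B=0 W=0
Move 8: W@(0,2) -> caps B=0 W=0
Move 9: B@(3,0) -> caps B=1 W=0

Answer: B.WW
B...
.BB.
BW..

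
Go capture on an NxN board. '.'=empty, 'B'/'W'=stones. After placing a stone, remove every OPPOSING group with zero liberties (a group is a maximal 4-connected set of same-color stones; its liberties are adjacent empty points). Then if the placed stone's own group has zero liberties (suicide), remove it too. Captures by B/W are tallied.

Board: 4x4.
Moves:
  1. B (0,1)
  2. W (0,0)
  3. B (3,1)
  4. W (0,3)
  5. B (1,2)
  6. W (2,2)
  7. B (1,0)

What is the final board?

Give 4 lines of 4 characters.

Move 1: B@(0,1) -> caps B=0 W=0
Move 2: W@(0,0) -> caps B=0 W=0
Move 3: B@(3,1) -> caps B=0 W=0
Move 4: W@(0,3) -> caps B=0 W=0
Move 5: B@(1,2) -> caps B=0 W=0
Move 6: W@(2,2) -> caps B=0 W=0
Move 7: B@(1,0) -> caps B=1 W=0

Answer: .B.W
B.B.
..W.
.B..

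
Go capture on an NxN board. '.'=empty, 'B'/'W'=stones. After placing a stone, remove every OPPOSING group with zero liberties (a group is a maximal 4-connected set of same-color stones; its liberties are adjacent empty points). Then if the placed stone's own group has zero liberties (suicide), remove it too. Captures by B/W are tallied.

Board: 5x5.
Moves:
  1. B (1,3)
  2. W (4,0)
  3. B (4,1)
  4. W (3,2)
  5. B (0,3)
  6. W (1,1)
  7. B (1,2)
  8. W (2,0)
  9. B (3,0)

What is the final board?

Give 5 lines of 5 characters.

Answer: ...B.
.WBB.
W....
B.W..
.B...

Derivation:
Move 1: B@(1,3) -> caps B=0 W=0
Move 2: W@(4,0) -> caps B=0 W=0
Move 3: B@(4,1) -> caps B=0 W=0
Move 4: W@(3,2) -> caps B=0 W=0
Move 5: B@(0,3) -> caps B=0 W=0
Move 6: W@(1,1) -> caps B=0 W=0
Move 7: B@(1,2) -> caps B=0 W=0
Move 8: W@(2,0) -> caps B=0 W=0
Move 9: B@(3,0) -> caps B=1 W=0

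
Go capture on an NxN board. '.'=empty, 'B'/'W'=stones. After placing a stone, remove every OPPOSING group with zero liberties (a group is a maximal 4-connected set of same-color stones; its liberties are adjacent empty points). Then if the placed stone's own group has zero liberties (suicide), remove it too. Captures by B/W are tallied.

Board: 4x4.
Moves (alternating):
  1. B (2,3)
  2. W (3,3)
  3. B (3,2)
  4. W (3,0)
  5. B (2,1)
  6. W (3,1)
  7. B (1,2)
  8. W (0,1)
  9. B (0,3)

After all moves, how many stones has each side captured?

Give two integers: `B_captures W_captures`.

Move 1: B@(2,3) -> caps B=0 W=0
Move 2: W@(3,3) -> caps B=0 W=0
Move 3: B@(3,2) -> caps B=1 W=0
Move 4: W@(3,0) -> caps B=1 W=0
Move 5: B@(2,1) -> caps B=1 W=0
Move 6: W@(3,1) -> caps B=1 W=0
Move 7: B@(1,2) -> caps B=1 W=0
Move 8: W@(0,1) -> caps B=1 W=0
Move 9: B@(0,3) -> caps B=1 W=0

Answer: 1 0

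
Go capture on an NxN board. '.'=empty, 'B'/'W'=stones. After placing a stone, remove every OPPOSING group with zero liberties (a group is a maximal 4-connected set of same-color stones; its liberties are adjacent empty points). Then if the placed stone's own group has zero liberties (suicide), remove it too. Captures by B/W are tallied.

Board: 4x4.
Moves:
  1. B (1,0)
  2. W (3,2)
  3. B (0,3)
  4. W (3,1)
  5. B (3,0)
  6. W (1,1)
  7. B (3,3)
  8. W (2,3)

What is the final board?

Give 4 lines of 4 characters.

Move 1: B@(1,0) -> caps B=0 W=0
Move 2: W@(3,2) -> caps B=0 W=0
Move 3: B@(0,3) -> caps B=0 W=0
Move 4: W@(3,1) -> caps B=0 W=0
Move 5: B@(3,0) -> caps B=0 W=0
Move 6: W@(1,1) -> caps B=0 W=0
Move 7: B@(3,3) -> caps B=0 W=0
Move 8: W@(2,3) -> caps B=0 W=1

Answer: ...B
BW..
...W
BWW.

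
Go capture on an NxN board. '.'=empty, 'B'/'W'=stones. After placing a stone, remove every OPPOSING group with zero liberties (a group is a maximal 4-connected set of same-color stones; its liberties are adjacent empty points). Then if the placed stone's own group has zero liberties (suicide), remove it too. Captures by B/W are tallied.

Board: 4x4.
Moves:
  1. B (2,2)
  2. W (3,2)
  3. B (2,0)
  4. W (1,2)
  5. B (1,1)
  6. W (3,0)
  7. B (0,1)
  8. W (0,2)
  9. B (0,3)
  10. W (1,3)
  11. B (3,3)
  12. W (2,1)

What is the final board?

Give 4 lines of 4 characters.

Answer: .BW.
.BWW
BWB.
W.WB

Derivation:
Move 1: B@(2,2) -> caps B=0 W=0
Move 2: W@(3,2) -> caps B=0 W=0
Move 3: B@(2,0) -> caps B=0 W=0
Move 4: W@(1,2) -> caps B=0 W=0
Move 5: B@(1,1) -> caps B=0 W=0
Move 6: W@(3,0) -> caps B=0 W=0
Move 7: B@(0,1) -> caps B=0 W=0
Move 8: W@(0,2) -> caps B=0 W=0
Move 9: B@(0,3) -> caps B=0 W=0
Move 10: W@(1,3) -> caps B=0 W=1
Move 11: B@(3,3) -> caps B=0 W=1
Move 12: W@(2,1) -> caps B=0 W=1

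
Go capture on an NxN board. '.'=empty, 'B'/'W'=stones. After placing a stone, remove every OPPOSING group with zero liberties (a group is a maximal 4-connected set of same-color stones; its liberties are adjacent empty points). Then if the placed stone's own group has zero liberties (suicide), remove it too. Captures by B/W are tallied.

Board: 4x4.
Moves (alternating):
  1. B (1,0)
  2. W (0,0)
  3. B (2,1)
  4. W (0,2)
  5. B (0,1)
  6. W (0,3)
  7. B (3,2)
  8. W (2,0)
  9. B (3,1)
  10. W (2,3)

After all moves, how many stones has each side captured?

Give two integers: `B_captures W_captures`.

Answer: 1 0

Derivation:
Move 1: B@(1,0) -> caps B=0 W=0
Move 2: W@(0,0) -> caps B=0 W=0
Move 3: B@(2,1) -> caps B=0 W=0
Move 4: W@(0,2) -> caps B=0 W=0
Move 5: B@(0,1) -> caps B=1 W=0
Move 6: W@(0,3) -> caps B=1 W=0
Move 7: B@(3,2) -> caps B=1 W=0
Move 8: W@(2,0) -> caps B=1 W=0
Move 9: B@(3,1) -> caps B=1 W=0
Move 10: W@(2,3) -> caps B=1 W=0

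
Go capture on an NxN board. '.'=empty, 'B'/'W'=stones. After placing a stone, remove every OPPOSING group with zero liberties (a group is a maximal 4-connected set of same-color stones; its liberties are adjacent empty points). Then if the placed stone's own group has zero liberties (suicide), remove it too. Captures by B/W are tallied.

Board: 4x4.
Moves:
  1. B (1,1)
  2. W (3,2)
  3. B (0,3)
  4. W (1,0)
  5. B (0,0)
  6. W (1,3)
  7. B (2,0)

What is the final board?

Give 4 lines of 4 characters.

Answer: B..B
.B.W
B...
..W.

Derivation:
Move 1: B@(1,1) -> caps B=0 W=0
Move 2: W@(3,2) -> caps B=0 W=0
Move 3: B@(0,3) -> caps B=0 W=0
Move 4: W@(1,0) -> caps B=0 W=0
Move 5: B@(0,0) -> caps B=0 W=0
Move 6: W@(1,3) -> caps B=0 W=0
Move 7: B@(2,0) -> caps B=1 W=0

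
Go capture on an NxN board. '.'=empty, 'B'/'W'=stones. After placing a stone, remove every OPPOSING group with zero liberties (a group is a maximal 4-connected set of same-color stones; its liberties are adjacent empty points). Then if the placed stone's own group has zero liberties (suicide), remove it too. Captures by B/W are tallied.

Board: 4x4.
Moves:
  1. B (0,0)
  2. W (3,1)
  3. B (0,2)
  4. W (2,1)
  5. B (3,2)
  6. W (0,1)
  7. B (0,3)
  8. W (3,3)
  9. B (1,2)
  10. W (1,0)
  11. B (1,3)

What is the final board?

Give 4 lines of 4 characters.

Move 1: B@(0,0) -> caps B=0 W=0
Move 2: W@(3,1) -> caps B=0 W=0
Move 3: B@(0,2) -> caps B=0 W=0
Move 4: W@(2,1) -> caps B=0 W=0
Move 5: B@(3,2) -> caps B=0 W=0
Move 6: W@(0,1) -> caps B=0 W=0
Move 7: B@(0,3) -> caps B=0 W=0
Move 8: W@(3,3) -> caps B=0 W=0
Move 9: B@(1,2) -> caps B=0 W=0
Move 10: W@(1,0) -> caps B=0 W=1
Move 11: B@(1,3) -> caps B=0 W=1

Answer: .WBB
W.BB
.W..
.WBW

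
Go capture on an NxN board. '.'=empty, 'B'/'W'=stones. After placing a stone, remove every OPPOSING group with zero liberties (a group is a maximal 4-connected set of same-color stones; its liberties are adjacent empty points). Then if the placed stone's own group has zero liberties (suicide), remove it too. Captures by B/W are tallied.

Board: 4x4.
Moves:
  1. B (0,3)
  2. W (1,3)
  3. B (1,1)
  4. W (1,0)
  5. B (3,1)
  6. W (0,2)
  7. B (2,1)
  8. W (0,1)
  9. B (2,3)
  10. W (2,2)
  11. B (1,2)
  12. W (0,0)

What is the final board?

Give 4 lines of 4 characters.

Move 1: B@(0,3) -> caps B=0 W=0
Move 2: W@(1,3) -> caps B=0 W=0
Move 3: B@(1,1) -> caps B=0 W=0
Move 4: W@(1,0) -> caps B=0 W=0
Move 5: B@(3,1) -> caps B=0 W=0
Move 6: W@(0,2) -> caps B=0 W=1
Move 7: B@(2,1) -> caps B=0 W=1
Move 8: W@(0,1) -> caps B=0 W=1
Move 9: B@(2,3) -> caps B=0 W=1
Move 10: W@(2,2) -> caps B=0 W=1
Move 11: B@(1,2) -> caps B=0 W=1
Move 12: W@(0,0) -> caps B=0 W=1

Answer: WWW.
WBBW
.BWB
.B..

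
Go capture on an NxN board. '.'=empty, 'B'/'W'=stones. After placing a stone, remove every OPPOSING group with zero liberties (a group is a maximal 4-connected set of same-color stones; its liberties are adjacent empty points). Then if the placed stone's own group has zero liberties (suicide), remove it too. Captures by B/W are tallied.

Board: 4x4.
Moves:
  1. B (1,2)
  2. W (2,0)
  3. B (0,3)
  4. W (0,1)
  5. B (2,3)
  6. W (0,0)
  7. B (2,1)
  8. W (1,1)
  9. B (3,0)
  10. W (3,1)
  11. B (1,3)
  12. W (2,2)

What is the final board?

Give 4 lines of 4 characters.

Move 1: B@(1,2) -> caps B=0 W=0
Move 2: W@(2,0) -> caps B=0 W=0
Move 3: B@(0,3) -> caps B=0 W=0
Move 4: W@(0,1) -> caps B=0 W=0
Move 5: B@(2,3) -> caps B=0 W=0
Move 6: W@(0,0) -> caps B=0 W=0
Move 7: B@(2,1) -> caps B=0 W=0
Move 8: W@(1,1) -> caps B=0 W=0
Move 9: B@(3,0) -> caps B=0 W=0
Move 10: W@(3,1) -> caps B=0 W=1
Move 11: B@(1,3) -> caps B=0 W=1
Move 12: W@(2,2) -> caps B=0 W=2

Answer: WW.B
.WBB
W.WB
.W..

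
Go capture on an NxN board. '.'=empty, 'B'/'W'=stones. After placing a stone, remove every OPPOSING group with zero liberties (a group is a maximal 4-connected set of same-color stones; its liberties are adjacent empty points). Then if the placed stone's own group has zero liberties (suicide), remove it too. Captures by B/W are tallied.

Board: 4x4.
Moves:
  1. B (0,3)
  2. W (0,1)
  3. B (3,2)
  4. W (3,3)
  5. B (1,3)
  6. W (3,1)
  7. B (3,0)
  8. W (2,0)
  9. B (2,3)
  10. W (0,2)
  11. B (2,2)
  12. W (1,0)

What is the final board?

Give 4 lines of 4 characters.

Move 1: B@(0,3) -> caps B=0 W=0
Move 2: W@(0,1) -> caps B=0 W=0
Move 3: B@(3,2) -> caps B=0 W=0
Move 4: W@(3,3) -> caps B=0 W=0
Move 5: B@(1,3) -> caps B=0 W=0
Move 6: W@(3,1) -> caps B=0 W=0
Move 7: B@(3,0) -> caps B=0 W=0
Move 8: W@(2,0) -> caps B=0 W=1
Move 9: B@(2,3) -> caps B=1 W=1
Move 10: W@(0,2) -> caps B=1 W=1
Move 11: B@(2,2) -> caps B=1 W=1
Move 12: W@(1,0) -> caps B=1 W=1

Answer: .WWB
W..B
W.BB
.WB.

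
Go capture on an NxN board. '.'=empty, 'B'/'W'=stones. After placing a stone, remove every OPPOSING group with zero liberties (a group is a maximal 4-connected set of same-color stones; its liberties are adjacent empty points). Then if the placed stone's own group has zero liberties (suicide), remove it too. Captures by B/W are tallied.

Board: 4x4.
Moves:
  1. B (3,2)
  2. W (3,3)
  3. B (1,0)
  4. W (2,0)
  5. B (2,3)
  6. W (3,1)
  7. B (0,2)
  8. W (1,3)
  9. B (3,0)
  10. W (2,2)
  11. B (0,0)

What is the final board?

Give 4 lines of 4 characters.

Answer: B.B.
B..W
W.WB
.WB.

Derivation:
Move 1: B@(3,2) -> caps B=0 W=0
Move 2: W@(3,3) -> caps B=0 W=0
Move 3: B@(1,0) -> caps B=0 W=0
Move 4: W@(2,0) -> caps B=0 W=0
Move 5: B@(2,3) -> caps B=1 W=0
Move 6: W@(3,1) -> caps B=1 W=0
Move 7: B@(0,2) -> caps B=1 W=0
Move 8: W@(1,3) -> caps B=1 W=0
Move 9: B@(3,0) -> caps B=1 W=0
Move 10: W@(2,2) -> caps B=1 W=0
Move 11: B@(0,0) -> caps B=1 W=0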